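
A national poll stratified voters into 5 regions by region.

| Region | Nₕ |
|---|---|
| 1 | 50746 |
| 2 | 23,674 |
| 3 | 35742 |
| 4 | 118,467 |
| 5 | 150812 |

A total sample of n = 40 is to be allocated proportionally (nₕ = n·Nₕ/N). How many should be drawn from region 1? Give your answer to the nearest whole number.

5

Share of region 1 = 50746/379441 = 0.13374.
Allocate 40 × 0.13374 = 5.350... → 5.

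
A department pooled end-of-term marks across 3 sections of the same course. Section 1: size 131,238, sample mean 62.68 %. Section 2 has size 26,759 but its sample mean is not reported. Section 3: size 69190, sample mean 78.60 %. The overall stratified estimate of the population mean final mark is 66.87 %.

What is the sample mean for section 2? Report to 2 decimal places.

57.09

Σ Nₕx̄ₕ = N·μ, so 26759·x̄_2 = 227187·66.87 − (131238·62.68 + 69190·78.60).
= 15191994.69 − 13664331.84 = 1527662.85.
x̄_2 = 1527662.85 / 26759 = 57.0897... → 57.09.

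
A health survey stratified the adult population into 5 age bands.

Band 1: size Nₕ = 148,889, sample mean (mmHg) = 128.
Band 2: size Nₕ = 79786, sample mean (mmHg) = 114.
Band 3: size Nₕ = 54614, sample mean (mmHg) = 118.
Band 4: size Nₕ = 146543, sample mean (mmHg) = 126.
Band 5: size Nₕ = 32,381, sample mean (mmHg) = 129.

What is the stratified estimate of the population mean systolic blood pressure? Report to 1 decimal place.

123.8

N = 462213; weights Wₕ = Nₕ/N = (0.3221, 0.1726, 0.1182, 0.3170, 0.0701).
x̄_st = Σ Wₕ·x̄ₕ = 0.3221·128 + 0.1726·114 + 0.1182·118 + 0.3170·126 + 0.0701·129 ≈ 123.838...
→ 123.8.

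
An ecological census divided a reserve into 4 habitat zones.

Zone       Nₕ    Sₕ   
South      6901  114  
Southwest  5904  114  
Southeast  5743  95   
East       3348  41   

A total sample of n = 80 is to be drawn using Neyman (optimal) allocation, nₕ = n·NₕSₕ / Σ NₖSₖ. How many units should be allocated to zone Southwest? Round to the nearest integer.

25

Σ NₕSₕ = 6901·114 + 5904·114 + 5743·95 + 3348·41 = 2142623.
Share for Southwest: 673056/2142623 = 0.31413.
n_Southwest = 80 × 0.31413 = 25.130... → 25.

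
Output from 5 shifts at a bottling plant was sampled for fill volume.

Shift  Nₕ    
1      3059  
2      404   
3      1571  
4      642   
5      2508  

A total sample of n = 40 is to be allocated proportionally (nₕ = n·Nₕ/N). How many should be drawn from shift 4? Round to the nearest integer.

Share of shift 4 = 642/8184 = 0.07845.
Allocate 40 × 0.07845 = 3.138... → 3.

3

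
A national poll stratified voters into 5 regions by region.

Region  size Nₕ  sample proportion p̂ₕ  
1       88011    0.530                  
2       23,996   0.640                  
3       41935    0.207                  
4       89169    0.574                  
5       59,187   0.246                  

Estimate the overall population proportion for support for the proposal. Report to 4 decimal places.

0.4513

Wₕ = Nₕ/N with N = 302298: 0.2911, 0.0794, 0.1387, 0.2950, 0.1958.
p̂_st = 0.2911·0.530 + 0.0794·0.640 + 0.1387·0.207 + 0.2950·0.574 + 0.1958·0.246 ≈ 0.451299... → 0.4513.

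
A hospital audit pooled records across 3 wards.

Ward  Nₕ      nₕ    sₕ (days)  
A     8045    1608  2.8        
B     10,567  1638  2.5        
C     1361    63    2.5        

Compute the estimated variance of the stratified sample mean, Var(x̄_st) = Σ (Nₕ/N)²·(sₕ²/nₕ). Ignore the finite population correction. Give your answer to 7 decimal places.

0.0023197

N = 19973; Wₕ = Nₕ/N.
ward A: (8045/19973)²·2.8²/1608 = 0.0007910347
ward B: (10567/19973)²·2.5²/1638 = 0.0010680287
ward C: (1361/19973)²·2.5²/63 = 0.0004606479
Sum = 0.0023197113 → 0.0023197.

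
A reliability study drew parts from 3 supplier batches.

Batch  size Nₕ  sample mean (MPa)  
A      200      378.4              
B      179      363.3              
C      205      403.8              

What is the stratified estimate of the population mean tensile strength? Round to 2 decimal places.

x̄_st = (Σ Nₕx̄ₕ) / (Σ Nₕ) = (200·378.4 + 179·363.3 + 205·403.8) / 584
= 223489.7 / 584 = 382.6878... → 382.69.

382.69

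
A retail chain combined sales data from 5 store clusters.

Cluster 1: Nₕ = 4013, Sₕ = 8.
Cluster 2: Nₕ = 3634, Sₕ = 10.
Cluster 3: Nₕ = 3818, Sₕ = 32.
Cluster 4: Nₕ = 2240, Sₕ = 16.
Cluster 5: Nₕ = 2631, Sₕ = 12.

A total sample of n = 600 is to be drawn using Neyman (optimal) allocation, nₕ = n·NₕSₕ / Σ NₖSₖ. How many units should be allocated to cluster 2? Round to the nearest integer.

1: NₕSₕ = 4013·8 = 32104
2: NₕSₕ = 3634·10 = 36340
3: NₕSₕ = 3818·32 = 122176
4: NₕSₕ = 2240·16 = 35840
5: NₕSₕ = 2631·12 = 31572
Σ NₕSₕ = 258032.
n_2 = 600·36340/258032 = 84.501... → 85.

85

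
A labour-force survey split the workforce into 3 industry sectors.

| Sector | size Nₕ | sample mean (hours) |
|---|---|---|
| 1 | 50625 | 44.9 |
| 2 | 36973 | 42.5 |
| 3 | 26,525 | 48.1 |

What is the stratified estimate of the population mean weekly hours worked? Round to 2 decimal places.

44.87

N = 50625 + 36973 + 26525 = 114123.
The stratified mean weights each stratum mean by its population share Nₕ/N.
Σ Nₕx̄ₕ = 50625·44.9 + 36973·42.5 + 26525·48.1 = 2273062.5 + 1571352.5 + 1275852.5 = 5120267.5.
Divide by N: 5120267.5 / 114123 = 44.8662... → 44.87.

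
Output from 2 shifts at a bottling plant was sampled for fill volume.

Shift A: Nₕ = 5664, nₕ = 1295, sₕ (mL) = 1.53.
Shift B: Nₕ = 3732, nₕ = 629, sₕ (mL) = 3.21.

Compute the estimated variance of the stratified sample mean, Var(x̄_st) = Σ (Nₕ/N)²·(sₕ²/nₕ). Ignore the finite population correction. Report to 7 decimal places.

0.0032412

N = 9396; Wₕ = Nₕ/N.
shift A: (5664/9396)²·1.53²/1295 = 0.0006568611
shift B: (3732/9396)²·3.21²/629 = 0.0025843818
Sum = 0.0032412429 → 0.0032412.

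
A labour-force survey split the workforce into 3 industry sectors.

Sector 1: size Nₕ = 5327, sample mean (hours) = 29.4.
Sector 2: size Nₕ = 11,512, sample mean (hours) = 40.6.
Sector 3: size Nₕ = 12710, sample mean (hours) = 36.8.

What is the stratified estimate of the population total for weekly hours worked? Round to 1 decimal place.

1091729.0

1: 5327·29.4 = 156613.8
2: 11512·40.6 = 467387.2
3: 12710·36.8 = 467728
τ̂ = Σ Nₕx̄ₕ = 1091729.0.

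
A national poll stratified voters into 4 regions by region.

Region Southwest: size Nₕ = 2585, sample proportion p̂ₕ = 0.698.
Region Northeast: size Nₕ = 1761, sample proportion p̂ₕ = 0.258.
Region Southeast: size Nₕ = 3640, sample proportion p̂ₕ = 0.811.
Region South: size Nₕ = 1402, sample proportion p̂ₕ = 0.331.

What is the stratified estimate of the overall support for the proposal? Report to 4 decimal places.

0.6045

N = 2585 + 1761 + 3640 + 1402 = 9388.
Overall proportion = Σ (Nₕ/N)·p̂ₕ.
Σ Nₕp̂ₕ = 1804.33 + 454.338 + 2952.04 + 464.062 = 5674.77.
5674.77 / 9388 = 0.604471... → 0.6045.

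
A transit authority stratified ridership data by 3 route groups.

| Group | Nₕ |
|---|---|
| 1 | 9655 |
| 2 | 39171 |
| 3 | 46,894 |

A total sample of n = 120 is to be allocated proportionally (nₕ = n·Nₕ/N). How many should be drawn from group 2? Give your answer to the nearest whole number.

49

N = 9655 + 39171 + 46894 = 95720.
n_2 = 120·39171/95720 = 49.107... → 49.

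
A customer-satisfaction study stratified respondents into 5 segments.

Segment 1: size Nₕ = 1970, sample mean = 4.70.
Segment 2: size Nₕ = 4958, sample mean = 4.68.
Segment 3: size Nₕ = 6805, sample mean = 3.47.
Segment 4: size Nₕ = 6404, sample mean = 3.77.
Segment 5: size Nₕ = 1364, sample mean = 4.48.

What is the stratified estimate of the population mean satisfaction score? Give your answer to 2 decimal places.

x̄_st = (Σ Nₕx̄ₕ) / (Σ Nₕ) = (1970·4.70 + 4958·4.68 + 6805·3.47 + 6404·3.77 + 1364·4.48) / 21501
= 86329.59 / 21501 = 4.0151... → 4.02.

4.02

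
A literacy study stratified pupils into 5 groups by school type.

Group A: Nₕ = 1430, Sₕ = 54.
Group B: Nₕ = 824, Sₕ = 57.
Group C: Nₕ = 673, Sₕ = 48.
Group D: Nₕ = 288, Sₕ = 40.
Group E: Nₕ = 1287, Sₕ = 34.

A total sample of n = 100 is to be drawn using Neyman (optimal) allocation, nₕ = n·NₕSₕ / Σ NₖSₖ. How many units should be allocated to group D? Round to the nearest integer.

A: NₕSₕ = 1430·54 = 77220
B: NₕSₕ = 824·57 = 46968
C: NₕSₕ = 673·48 = 32304
D: NₕSₕ = 288·40 = 11520
E: NₕSₕ = 1287·34 = 43758
Σ NₕSₕ = 211770.
n_D = 100·11520/211770 = 5.440... → 5.

5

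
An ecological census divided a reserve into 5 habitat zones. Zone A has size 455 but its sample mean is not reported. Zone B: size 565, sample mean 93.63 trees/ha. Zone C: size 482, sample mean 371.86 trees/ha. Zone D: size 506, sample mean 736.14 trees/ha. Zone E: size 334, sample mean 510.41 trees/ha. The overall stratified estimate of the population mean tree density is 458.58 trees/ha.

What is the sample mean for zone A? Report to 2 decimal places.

Σ Nₕx̄ₕ = N·μ, so 455·x̄_A = 2342·458.58 − (565·93.63 + 482·371.86 + 506·736.14 + 334·510.41).
= 1073994.36 − 775101.25 = 298893.11.
x̄_A = 298893.11 / 455 = 656.9079... → 656.91.

656.91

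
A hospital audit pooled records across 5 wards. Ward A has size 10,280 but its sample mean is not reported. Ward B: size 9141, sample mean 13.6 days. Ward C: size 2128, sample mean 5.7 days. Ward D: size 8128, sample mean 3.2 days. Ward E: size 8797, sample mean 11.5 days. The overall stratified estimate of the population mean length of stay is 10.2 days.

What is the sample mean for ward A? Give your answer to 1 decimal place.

12.5

Σ Nₕx̄ₕ = N·μ, so 10280·x̄_A = 38474·10.2 − (9141·13.6 + 2128·5.7 + 8128·3.2 + 8797·11.5).
= 392434.8 − 263622.3 = 128812.5.
x̄_A = 128812.5 / 10280 = 12.530... → 12.5.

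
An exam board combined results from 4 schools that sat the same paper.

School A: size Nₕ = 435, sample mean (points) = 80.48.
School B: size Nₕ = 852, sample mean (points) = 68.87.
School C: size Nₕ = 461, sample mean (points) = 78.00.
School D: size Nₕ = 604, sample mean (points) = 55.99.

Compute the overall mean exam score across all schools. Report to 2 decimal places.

69.50

x̄_st = (Σ Nₕx̄ₕ) / (Σ Nₕ) = (435·80.48 + 852·68.87 + 461·78.00 + 604·55.99) / 2352
= 163462 / 2352 = 69.4991... → 69.50.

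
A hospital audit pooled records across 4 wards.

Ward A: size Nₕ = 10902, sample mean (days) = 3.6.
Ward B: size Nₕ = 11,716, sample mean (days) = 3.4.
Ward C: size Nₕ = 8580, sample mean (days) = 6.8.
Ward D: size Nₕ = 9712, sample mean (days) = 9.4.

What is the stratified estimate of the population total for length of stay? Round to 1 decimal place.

228718.4

Estimate total by summing Nₕ·x̄ₕ over strata.
10902·3.6 + 11716·3.4 + 8580·6.8 + 9712·9.4 = 39247.2 + 39834.4 + 58344 + 91292.8 = 228718.4.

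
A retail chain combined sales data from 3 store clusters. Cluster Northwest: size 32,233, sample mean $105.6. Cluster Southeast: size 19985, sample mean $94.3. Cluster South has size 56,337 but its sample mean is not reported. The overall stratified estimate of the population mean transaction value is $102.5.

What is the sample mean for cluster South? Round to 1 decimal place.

103.6

N = 32233 + 19985 + 56337 = 108555.
Overall total = μ·N = 102.5·108555 = 11126887.5.
Subtract the known strata: 32233·105.6 + 19985·94.3 = 5288390.3.
Remaining total for cluster South: 11126887.5 − 5288390.3 = 5838497.2.
Divide by its size: 5838497.2 / 56337 = 103.635... → 103.6.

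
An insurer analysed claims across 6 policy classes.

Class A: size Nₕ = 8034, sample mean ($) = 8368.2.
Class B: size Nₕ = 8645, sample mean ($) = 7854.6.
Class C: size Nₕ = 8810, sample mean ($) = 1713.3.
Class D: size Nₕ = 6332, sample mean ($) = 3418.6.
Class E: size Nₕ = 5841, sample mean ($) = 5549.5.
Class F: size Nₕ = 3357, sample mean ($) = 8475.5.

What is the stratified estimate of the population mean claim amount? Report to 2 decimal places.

N = 41019; weights Wₕ = Nₕ/N = (0.1959, 0.2108, 0.2148, 0.1544, 0.1424, 0.0818).
x̄_st = Σ Wₕ·x̄ₕ = 0.1959·8368.2 + 0.2108·7854.6 + 0.2148·1713.3 + 0.1544·3418.6 + 0.1424·5549.5 + 0.0818·8475.5 ≈ 5673.9747...
→ 5673.97.

5673.97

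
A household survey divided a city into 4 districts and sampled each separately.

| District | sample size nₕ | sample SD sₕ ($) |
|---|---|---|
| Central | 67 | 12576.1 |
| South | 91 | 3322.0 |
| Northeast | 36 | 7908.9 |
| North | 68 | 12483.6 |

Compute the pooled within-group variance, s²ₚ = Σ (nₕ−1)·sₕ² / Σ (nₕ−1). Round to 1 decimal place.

93264462.3

Degrees of freedom: 66 + 90 + 35 + 67 = 258.
Σ(nₕ−1)sₕ² = 66·158158291.21 + 90·11035684 + 35·62550699.21 + 67·155840268.96 = 24062231272.53.
s²ₚ = 24062231272.53 / 258 = 93264462.297... → 93264462.3.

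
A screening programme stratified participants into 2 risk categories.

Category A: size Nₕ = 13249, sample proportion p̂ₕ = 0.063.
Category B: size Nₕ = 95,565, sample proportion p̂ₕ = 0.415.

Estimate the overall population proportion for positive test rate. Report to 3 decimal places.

Wₕ = Nₕ/N with N = 108814: 0.1218, 0.8782.
p̂_st = 0.1218·0.063 + 0.8782·0.415 ≈ 0.37214... → 0.372.

0.372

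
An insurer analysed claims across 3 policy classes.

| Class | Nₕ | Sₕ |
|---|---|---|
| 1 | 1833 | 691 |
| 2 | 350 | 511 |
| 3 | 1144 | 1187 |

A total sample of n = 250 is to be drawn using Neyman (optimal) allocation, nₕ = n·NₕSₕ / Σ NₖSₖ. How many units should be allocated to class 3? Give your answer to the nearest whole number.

121

1: NₕSₕ = 1833·691 = 1266603
2: NₕSₕ = 350·511 = 178850
3: NₕSₕ = 1144·1187 = 1357928
Σ NₕSₕ = 2803381.
n_3 = 250·1357928/2803381 = 121.097... → 121.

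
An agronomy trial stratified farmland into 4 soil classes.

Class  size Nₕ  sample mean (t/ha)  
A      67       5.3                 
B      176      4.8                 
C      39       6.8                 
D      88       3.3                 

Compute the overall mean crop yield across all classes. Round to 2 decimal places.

N = 370; weights Wₕ = Nₕ/N = (0.1811, 0.4757, 0.1054, 0.2378).
x̄_st = Σ Wₕ·x̄ₕ = 0.1811·5.3 + 0.4757·4.8 + 0.1054·6.8 + 0.2378·3.3 ≈ 4.7446...
→ 4.74.

4.74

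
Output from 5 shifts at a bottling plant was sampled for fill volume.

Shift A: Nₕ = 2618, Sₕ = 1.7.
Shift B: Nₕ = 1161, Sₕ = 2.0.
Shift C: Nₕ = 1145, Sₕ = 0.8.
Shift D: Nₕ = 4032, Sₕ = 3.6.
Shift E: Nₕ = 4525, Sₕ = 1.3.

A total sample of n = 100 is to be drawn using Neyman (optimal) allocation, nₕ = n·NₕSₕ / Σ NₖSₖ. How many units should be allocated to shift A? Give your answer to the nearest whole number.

16

Σ NₕSₕ = 2618·1.7 + 1161·2.0 + 1145·0.8 + 4032·3.6 + 4525·1.3 = 28086.3.
Share for A: 4450.6/28086.3 = 0.15846.
n_A = 100 × 0.15846 = 15.846... → 16.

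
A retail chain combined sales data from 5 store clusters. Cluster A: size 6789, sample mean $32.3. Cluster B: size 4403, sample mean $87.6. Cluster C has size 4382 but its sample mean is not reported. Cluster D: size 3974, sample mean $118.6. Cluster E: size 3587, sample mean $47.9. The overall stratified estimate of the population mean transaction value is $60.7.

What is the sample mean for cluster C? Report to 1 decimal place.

35.6

N = 6789 + 4403 + 4382 + 3974 + 3587 = 23135.
Overall total = μ·N = 60.7·23135 = 1404294.5.
Subtract the known strata: 6789·32.3 + 4403·87.6 + 3974·118.6 + 3587·47.9 = 1248121.2.
Remaining total for cluster C: 1404294.5 − 1248121.2 = 156173.3.
Divide by its size: 156173.3 / 4382 = 35.640... → 35.6.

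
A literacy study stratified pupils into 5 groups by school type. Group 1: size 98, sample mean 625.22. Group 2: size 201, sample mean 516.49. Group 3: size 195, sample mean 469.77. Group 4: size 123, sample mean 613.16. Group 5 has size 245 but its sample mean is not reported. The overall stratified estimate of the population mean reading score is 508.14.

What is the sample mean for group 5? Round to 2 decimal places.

N = 98 + 201 + 195 + 123 + 245 = 862.
Overall total = μ·N = 508.14·862 = 438016.68.
Subtract the known strata: 98·625.22 + 201·516.49 + 195·469.77 + 123·613.16 = 332109.88.
Remaining total for group 5: 438016.68 − 332109.88 = 105906.8.
Divide by its size: 105906.8 / 245 = 432.2727... → 432.27.

432.27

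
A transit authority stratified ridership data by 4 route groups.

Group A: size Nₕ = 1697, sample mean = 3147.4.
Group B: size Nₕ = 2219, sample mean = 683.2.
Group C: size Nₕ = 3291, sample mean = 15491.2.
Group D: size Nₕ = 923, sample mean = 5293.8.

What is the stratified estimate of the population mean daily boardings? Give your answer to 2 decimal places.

7715.24

x̄_st = (Σ Nₕx̄ₕ) / (Σ Nₕ) = (1697·3147.4 + 2219·683.2 + 3291·15491.2 + 923·5293.8) / 8130
= 62724875.2 / 8130 = 7715.2368... → 7715.24.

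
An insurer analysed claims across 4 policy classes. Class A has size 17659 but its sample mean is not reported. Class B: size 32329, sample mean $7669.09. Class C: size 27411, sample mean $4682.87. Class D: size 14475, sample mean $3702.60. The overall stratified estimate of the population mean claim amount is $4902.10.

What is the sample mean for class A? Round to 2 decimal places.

1159.99

N = 17659 + 32329 + 27411 + 14475 = 91874.
Overall total = μ·N = 4902.10·91874 = 450375535.4.
Subtract the known strata: 32329·7669.09 + 27411·4682.87 + 14475·3702.60 = 429891295.18.
Remaining total for class A: 450375535.4 − 429891295.18 = 20484240.22.
Divide by its size: 20484240.22 / 17659 = 1159.9887... → 1159.99.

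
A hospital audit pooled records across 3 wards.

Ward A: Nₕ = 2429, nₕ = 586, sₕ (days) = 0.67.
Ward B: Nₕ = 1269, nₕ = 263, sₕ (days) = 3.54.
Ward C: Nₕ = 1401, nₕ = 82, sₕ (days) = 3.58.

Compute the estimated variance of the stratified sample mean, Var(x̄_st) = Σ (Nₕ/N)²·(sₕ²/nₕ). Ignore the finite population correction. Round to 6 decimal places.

0.014924

N = 5099. Term for each stratum: Wₕ²sₕ²/nₕ.
Var(x̄_st) = 0.000173835 + 0.002951236 + 0.011799360 = 0.014924431 → 0.014924.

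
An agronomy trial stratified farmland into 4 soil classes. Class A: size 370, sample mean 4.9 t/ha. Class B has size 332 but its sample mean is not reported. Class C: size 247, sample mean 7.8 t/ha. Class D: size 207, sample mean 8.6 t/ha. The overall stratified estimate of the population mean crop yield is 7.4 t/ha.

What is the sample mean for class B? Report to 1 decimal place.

9.1

N = 370 + 332 + 247 + 207 = 1156.
Overall total = μ·N = 7.4·1156 = 8554.4.
Subtract the known strata: 370·4.9 + 247·7.8 + 207·8.6 = 5519.8.
Remaining total for class B: 8554.4 − 5519.8 = 3034.6.
Divide by its size: 3034.6 / 332 = 9.140... → 9.1.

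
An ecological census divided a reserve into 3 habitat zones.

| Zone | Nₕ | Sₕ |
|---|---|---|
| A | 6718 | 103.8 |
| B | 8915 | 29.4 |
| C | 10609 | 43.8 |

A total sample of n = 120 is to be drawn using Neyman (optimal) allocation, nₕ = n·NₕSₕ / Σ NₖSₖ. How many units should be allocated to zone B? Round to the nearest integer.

Σ NₕSₕ = 6718·103.8 + 8915·29.4 + 10609·43.8 = 1424103.6.
Share for B: 262101/1424103.6 = 0.18405.
n_B = 120 × 0.18405 = 22.086... → 22.

22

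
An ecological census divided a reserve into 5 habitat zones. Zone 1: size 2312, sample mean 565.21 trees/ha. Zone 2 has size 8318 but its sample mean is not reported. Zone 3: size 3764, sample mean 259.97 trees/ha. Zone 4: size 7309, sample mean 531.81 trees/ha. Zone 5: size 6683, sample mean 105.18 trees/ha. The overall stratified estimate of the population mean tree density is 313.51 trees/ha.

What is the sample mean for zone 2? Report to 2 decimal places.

243.34

Σ Nₕx̄ₕ = N·μ, so 8318·x̄_2 = 28386·313.51 − (2312·565.21 + 3764·259.97 + 7309·531.81 + 6683·105.18).
= 8899294.86 − 6875209.83 = 2024085.03.
x̄_2 = 2024085.03 / 8318 = 243.3379... → 243.34.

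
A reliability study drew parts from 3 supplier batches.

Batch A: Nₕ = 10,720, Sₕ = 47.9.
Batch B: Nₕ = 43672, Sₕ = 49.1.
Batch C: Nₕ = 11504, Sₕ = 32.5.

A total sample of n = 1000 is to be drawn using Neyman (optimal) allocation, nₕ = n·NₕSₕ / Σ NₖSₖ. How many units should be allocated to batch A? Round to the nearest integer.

Σ NₕSₕ = 10720·47.9 + 43672·49.1 + 11504·32.5 = 3031663.2.
Share for A: 513488/3031663.2 = 0.16938.
n_A = 1000 × 0.16938 = 169.375... → 169.

169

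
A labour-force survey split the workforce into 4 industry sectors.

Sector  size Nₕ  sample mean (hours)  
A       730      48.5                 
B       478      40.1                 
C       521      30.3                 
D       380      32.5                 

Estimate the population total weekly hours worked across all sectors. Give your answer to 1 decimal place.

82709.1

Estimate total by summing Nₕ·x̄ₕ over strata.
730·48.5 + 478·40.1 + 521·30.3 + 380·32.5 = 35405 + 19167.8 + 15786.3 + 12350 = 82709.1.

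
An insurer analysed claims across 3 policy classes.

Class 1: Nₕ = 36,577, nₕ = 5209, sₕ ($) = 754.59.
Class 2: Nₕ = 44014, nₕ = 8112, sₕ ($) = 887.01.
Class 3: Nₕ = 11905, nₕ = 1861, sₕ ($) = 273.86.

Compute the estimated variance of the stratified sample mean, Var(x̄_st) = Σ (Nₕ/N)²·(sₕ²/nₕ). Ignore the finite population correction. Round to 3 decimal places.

39.723

N = 92496. Term for each stratum: Wₕ²sₕ²/nₕ.
Var(x̄_st) = 17.093775 + 21.961645 + 0.667611 = 39.723032 → 39.723.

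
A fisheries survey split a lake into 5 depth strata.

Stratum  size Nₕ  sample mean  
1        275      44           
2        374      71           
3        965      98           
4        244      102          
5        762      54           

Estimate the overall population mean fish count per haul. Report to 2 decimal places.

76.05

N = 2620; weights Wₕ = Nₕ/N = (0.1050, 0.1427, 0.3683, 0.0931, 0.2908).
x̄_st = Σ Wₕ·x̄ₕ = 0.1050·44 + 0.1427·71 + 0.3683·98 + 0.0931·102 + 0.2908·54 ≈ 76.0534...
→ 76.05.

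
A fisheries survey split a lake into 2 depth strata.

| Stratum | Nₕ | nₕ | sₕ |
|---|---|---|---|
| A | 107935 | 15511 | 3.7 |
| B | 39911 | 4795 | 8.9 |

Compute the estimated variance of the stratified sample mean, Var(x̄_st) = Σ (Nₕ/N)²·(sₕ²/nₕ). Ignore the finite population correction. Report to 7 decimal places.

0.0016742

N = 147846; Wₕ = Nₕ/N.
stratum A: (107935/147846)²·3.7²/15511 = 0.0004704019
stratum B: (39911/147846)²·8.9²/4795 = 0.0012038087
Sum = 0.0016742106 → 0.0016742.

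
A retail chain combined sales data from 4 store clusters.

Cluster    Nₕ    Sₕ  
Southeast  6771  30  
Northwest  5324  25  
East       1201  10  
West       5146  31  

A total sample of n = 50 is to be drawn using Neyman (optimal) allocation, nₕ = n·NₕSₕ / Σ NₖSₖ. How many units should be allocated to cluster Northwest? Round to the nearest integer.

13

Southeast: NₕSₕ = 6771·30 = 203130
Northwest: NₕSₕ = 5324·25 = 133100
East: NₕSₕ = 1201·10 = 12010
West: NₕSₕ = 5146·31 = 159526
Σ NₕSₕ = 507766.
n_Northwest = 50·133100/507766 = 13.106... → 13.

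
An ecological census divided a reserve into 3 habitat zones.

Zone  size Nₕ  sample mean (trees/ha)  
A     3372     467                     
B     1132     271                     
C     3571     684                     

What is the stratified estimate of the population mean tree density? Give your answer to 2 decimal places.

N = 8075; weights Wₕ = Nₕ/N = (0.4176, 0.1402, 0.4422).
x̄_st = Σ Wₕ·x̄ₕ = 0.4176·467 + 0.1402·271 + 0.4422·684 ≈ 535.4873...
→ 535.49.

535.49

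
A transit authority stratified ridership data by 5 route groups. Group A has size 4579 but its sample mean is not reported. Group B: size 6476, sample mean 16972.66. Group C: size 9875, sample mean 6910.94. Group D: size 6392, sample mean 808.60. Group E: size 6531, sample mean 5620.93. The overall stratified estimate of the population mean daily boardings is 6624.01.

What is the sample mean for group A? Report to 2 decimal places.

Σ Nₕx̄ₕ = N·μ, so 4579·x̄_A = 33853·6624.01 − (6476·16972.66 + 9875·6910.94 + 6392·808.60 + 6531·5620.93).
= 224242610.53 − 220039343.69 = 4203266.84.
x̄_A = 4203266.84 / 4579 = 917.9443... → 917.94.

917.94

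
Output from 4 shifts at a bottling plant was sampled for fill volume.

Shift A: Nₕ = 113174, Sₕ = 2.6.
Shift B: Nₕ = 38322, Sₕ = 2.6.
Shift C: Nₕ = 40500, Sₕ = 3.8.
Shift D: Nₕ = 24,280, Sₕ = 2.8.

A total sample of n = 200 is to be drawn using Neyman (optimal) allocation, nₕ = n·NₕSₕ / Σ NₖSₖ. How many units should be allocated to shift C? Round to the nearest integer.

50

A: NₕSₕ = 113174·2.6 = 294252.4
B: NₕSₕ = 38322·2.6 = 99637.2
C: NₕSₕ = 40500·3.8 = 153900
D: NₕSₕ = 24280·2.8 = 67984
Σ NₕSₕ = 615773.6.
n_C = 200·153900/615773.6 = 49.986... → 50.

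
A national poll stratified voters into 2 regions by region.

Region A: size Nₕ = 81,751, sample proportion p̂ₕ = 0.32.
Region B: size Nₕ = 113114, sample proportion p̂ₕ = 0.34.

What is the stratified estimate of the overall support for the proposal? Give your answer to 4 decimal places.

0.3316

Wₕ = Nₕ/N with N = 194865: 0.4195, 0.5805.
p̂_st = 0.4195·0.32 + 0.5805·0.34 ≈ 0.331609... → 0.3316.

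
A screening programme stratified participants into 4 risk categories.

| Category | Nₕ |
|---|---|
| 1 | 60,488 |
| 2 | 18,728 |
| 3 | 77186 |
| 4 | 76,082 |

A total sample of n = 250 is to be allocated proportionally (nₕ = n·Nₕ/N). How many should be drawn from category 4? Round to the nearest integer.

82

N = 60488 + 18728 + 77186 + 76082 = 232484.
n_4 = 250·76082/232484 = 81.814... → 82.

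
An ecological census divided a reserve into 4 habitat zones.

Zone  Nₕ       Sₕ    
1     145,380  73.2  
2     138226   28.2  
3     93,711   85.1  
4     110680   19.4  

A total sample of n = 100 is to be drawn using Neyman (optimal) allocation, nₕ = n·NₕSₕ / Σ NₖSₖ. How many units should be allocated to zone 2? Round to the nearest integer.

16

Σ NₕSₕ = 145380·73.2 + 138226·28.2 + 93711·85.1 + 110680·19.4 = 24661787.3.
Share for 2: 3897973.2/24661787.3 = 0.15806.
n_2 = 100 × 0.15806 = 15.806... → 16.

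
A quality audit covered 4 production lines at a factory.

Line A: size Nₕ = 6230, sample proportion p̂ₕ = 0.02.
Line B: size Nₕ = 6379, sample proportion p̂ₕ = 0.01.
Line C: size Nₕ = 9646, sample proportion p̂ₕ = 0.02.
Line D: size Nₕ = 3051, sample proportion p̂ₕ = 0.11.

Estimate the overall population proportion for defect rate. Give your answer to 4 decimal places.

0.0283

N = 6230 + 6379 + 9646 + 3051 = 25306.
Overall proportion = Σ (Nₕ/N)·p̂ₕ.
Σ Nₕp̂ₕ = 124.6 + 63.79 + 192.92 + 335.61 = 716.92.
716.92 / 25306 = 0.028330... → 0.0283.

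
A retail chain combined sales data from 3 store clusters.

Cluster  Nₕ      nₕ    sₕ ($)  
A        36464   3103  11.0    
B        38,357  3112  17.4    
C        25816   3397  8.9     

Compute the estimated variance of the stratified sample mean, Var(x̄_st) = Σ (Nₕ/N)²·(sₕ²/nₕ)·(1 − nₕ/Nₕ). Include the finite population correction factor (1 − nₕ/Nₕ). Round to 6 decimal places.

0.019003

N = 100637. Term for each stratum: Wₕ²sₕ²/nₕ·(1−nₕ/Nₕ).
Var(x̄_st) = 0.004683727 + 0.012986308 + 0.001332522 = 0.019002557 → 0.019003.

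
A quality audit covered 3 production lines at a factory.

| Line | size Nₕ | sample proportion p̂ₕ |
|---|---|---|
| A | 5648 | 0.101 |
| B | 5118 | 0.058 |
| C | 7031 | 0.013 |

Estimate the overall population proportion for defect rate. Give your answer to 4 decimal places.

N = 5648 + 5118 + 7031 = 17797.
Overall proportion = Σ (Nₕ/N)·p̂ₕ.
Σ Nₕp̂ₕ = 570.448 + 296.844 + 91.403 = 958.695.
958.695 / 17797 = 0.053868... → 0.0539.

0.0539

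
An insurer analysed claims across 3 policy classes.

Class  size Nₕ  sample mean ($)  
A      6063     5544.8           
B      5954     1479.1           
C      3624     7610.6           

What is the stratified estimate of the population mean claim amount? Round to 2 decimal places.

N = 15641; weights Wₕ = Nₕ/N = (0.3876, 0.3807, 0.2317).
x̄_st = Σ Wₕ·x̄ₕ = 0.3876·5544.8 + 0.3807·1479.1 + 0.2317·7610.6 ≈ 4475.7687...
→ 4475.77.

4475.77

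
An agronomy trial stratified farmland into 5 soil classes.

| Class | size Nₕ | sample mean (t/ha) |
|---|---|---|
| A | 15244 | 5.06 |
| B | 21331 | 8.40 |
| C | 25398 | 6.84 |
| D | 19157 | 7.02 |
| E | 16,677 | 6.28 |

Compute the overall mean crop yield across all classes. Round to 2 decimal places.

6.84

x̄_st = (Σ Nₕx̄ₕ) / (Σ Nₕ) = (15244·5.06 + 21331·8.40 + 25398·6.84 + 19157·7.02 + 16677·6.28) / 97807
= 669251.06 / 97807 = 6.8426... → 6.84.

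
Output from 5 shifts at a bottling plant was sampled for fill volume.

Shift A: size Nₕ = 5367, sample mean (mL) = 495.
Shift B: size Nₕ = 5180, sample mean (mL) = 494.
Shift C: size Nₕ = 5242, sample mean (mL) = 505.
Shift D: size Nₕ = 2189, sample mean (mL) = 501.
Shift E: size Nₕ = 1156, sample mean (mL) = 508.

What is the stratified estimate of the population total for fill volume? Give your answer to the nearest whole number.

A: 5367·495 = 2656665
B: 5180·494 = 2558920
C: 5242·505 = 2647210
D: 2189·501 = 1096689
E: 1156·508 = 587248
τ̂ = Σ Nₕx̄ₕ = 9546732.

9546732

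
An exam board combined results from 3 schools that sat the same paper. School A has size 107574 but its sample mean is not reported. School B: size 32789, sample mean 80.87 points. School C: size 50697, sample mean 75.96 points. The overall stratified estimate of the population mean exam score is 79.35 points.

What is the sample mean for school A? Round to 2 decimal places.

80.48

Σ Nₕx̄ₕ = N·μ, so 107574·x̄_A = 191060·79.35 − (32789·80.87 + 50697·75.96).
= 15160611 − 6502590.55 = 8658020.45.
x̄_A = 8658020.45 / 107574 = 80.4843... → 80.48.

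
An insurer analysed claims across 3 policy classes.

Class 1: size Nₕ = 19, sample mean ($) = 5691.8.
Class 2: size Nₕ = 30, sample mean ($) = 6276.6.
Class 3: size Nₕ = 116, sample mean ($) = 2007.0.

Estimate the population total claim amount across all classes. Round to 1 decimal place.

Estimate total by summing Nₕ·x̄ₕ over strata.
19·5691.8 + 30·6276.6 + 116·2007.0 = 108144.2 + 188298 + 232812 = 529254.2.

529254.2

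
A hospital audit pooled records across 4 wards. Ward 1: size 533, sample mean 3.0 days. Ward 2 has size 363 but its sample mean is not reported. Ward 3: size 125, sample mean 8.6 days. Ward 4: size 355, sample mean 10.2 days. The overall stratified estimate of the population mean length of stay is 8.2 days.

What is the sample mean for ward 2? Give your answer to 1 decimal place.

13.7

Σ Nₕx̄ₕ = N·μ, so 363·x̄_2 = 1376·8.2 − (533·3.0 + 125·8.6 + 355·10.2).
= 11283.2 − 6295 = 4988.2.
x̄_2 = 4988.2 / 363 = 13.742... → 13.7.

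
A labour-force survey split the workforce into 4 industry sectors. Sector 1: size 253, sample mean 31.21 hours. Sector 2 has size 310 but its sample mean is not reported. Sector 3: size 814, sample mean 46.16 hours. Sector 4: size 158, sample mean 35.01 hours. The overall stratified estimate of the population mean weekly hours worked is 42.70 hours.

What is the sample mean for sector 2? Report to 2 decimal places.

N = 253 + 310 + 814 + 158 = 1535.
Overall total = μ·N = 42.70·1535 = 65544.5.
Subtract the known strata: 253·31.21 + 814·46.16 + 158·35.01 = 51001.95.
Remaining total for sector 2: 65544.5 − 51001.95 = 14542.55.
Divide by its size: 14542.55 / 310 = 46.9115... → 46.91.

46.91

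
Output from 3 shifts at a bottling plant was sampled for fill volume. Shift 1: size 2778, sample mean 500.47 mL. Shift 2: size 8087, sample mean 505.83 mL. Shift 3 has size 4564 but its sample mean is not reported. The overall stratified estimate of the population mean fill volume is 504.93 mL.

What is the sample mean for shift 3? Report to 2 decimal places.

Σ Nₕx̄ₕ = N·μ, so 4564·x̄_3 = 15429·504.93 − (2778·500.47 + 8087·505.83).
= 7790564.97 − 5480952.87 = 2309612.1.
x̄_3 = 2309612.1 / 4564 = 506.0500... → 506.05.

506.05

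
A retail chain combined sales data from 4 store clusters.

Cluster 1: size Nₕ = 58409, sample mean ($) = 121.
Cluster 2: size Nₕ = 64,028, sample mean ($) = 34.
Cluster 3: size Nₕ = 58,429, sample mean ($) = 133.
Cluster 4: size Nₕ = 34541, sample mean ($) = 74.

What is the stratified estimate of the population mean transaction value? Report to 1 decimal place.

N = 215407; weights Wₕ = Nₕ/N = (0.2712, 0.2972, 0.2712, 0.1604).
x̄_st = Σ Wₕ·x̄ₕ = 0.2712·121 + 0.2972·34 + 0.2712·133 + 0.1604·74 ≈ 90.858...
→ 90.9.

90.9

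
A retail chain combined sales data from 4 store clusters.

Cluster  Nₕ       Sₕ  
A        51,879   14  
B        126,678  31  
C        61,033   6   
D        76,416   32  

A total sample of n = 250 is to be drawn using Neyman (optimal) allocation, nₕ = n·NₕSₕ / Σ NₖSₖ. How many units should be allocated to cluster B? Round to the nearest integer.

Σ NₕSₕ = 51879·14 + 126678·31 + 61033·6 + 76416·32 = 7464834.
Share for B: 3927018/7464834 = 0.52607.
n_B = 250 × 0.52607 = 131.517... → 132.

132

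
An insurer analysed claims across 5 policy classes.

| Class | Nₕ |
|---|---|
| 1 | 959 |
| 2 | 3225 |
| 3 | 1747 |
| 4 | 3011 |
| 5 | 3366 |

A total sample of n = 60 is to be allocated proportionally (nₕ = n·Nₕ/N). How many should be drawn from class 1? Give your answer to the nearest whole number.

N = 959 + 3225 + 1747 + 3011 + 3366 = 12308.
n_1 = 60·959/12308 = 4.675... → 5.

5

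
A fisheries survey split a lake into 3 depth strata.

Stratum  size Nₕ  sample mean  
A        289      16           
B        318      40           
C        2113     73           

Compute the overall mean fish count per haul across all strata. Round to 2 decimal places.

x̄_st = (Σ Nₕx̄ₕ) / (Σ Nₕ) = (289·16 + 318·40 + 2113·73) / 2720
= 171593 / 2720 = 63.0857... → 63.09.

63.09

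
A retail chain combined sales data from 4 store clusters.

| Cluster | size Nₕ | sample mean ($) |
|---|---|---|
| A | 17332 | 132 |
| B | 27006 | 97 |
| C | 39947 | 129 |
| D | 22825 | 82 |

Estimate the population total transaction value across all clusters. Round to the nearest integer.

Estimate total by summing Nₕ·x̄ₕ over strata.
17332·132 + 27006·97 + 39947·129 + 22825·82 = 2287824 + 2619582 + 5153163 + 1871650 = 11932219.

11932219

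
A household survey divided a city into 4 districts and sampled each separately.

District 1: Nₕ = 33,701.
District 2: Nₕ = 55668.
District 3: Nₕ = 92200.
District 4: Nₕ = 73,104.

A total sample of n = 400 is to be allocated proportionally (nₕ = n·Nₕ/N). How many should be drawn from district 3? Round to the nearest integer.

145

N = 33701 + 55668 + 92200 + 73104 = 254673.
n_3 = 400·92200/254673 = 144.813... → 145.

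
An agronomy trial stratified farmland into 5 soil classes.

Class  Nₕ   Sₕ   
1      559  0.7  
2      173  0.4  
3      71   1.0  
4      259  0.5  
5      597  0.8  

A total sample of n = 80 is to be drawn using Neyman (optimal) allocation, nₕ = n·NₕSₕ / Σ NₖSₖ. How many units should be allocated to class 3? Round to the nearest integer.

Σ NₕSₕ = 559·0.7 + 173·0.4 + 71·1.0 + 259·0.5 + 597·0.8 = 1138.6.
Share for 3: 71/1138.6 = 0.06236.
n_3 = 80 × 0.06236 = 4.989... → 5.

5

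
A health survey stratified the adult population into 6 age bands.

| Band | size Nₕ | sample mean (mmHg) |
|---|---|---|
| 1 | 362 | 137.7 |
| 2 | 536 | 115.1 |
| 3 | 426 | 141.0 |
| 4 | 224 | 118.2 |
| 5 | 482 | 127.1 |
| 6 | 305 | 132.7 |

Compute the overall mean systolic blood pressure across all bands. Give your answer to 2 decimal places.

N = 2335; weights Wₕ = Nₕ/N = (0.1550, 0.2296, 0.1824, 0.0959, 0.2064, 0.1306).
x̄_st = Σ Wₕ·x̄ₕ = 0.1550·137.7 + 0.2296·115.1 + 0.1824·141.0 + 0.0959·118.2 + 0.2064·127.1 + 0.1306·132.7 ≈ 128.4024...
→ 128.40.

128.40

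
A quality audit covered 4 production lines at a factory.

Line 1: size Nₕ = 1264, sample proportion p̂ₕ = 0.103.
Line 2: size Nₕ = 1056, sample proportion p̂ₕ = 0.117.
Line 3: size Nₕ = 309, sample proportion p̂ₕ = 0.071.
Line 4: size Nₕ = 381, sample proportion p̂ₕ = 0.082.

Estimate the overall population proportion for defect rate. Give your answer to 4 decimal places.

Wₕ = Nₕ/N with N = 3010: 0.4199, 0.3508, 0.1027, 0.1266.
p̂_st = 0.4199·0.103 + 0.3508·0.117 + 0.1027·0.071 + 0.1266·0.082 ≈ 0.101968... → 0.1020.

0.1020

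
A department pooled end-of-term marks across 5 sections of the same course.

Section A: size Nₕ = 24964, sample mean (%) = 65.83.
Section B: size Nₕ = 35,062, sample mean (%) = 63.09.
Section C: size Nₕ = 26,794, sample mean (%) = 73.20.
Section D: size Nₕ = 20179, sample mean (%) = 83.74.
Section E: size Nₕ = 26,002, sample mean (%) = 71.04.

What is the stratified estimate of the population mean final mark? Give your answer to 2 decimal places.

N = 24964 + 35062 + 26794 + 20179 + 26002 = 133001.
Weight each subgroup mean by Nₕ/N and sum.
Σ Nₕx̄ₕ = 24964·65.83 + 35062·63.09 + 26794·73.20 + 20179·83.74 + 26002·71.04 = 1643380.12 + 2212061.58 + 1961320.8 + 1689789.46 + 1847182.08 = 9353734.04.
Divide by N: 9353734.04 / 133001 = 70.3283... → 70.33.

70.33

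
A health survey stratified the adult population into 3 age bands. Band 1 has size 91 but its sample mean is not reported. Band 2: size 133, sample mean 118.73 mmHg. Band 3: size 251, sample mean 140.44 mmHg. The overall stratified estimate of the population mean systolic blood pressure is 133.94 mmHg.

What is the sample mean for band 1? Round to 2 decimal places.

138.24

Σ Nₕx̄ₕ = N·μ, so 91·x̄_1 = 475·133.94 − (133·118.73 + 251·140.44).
= 63621.5 − 51041.53 = 12579.97.
x̄_1 = 12579.97 / 91 = 138.2414... → 138.24.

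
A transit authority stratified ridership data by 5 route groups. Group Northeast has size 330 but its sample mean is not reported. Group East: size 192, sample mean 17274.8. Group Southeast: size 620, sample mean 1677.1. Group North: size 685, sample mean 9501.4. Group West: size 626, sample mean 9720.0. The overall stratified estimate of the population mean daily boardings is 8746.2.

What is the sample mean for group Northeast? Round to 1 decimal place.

13650.6

N = 330 + 192 + 620 + 685 + 626 = 2453.
Overall total = μ·N = 8746.2·2453 = 21454428.6.
Subtract the known strata: 192·17274.8 + 620·1677.1 + 685·9501.4 + 626·9720.0 = 16949742.6.
Remaining total for group Northeast: 21454428.6 − 16949742.6 = 4504686.
Divide by its size: 4504686 / 330 = 13650.564... → 13650.6.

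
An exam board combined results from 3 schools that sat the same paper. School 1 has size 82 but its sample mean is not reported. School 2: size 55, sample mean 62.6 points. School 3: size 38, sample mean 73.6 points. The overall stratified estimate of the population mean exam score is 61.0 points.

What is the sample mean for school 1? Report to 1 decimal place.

54.1

Σ Nₕx̄ₕ = N·μ, so 82·x̄_1 = 175·61.0 − (55·62.6 + 38·73.6).
= 10675 − 6239.8 = 4435.2.
x̄_1 = 4435.2 / 82 = 54.088... → 54.1.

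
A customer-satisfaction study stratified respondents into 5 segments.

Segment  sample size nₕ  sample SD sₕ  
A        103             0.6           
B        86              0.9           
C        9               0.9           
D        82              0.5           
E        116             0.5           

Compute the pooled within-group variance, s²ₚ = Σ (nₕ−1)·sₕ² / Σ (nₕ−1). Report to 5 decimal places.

Degrees of freedom: 102 + 85 + 8 + 81 + 115 = 391.
Σ(nₕ−1)sₕ² = 102·0.36 + 85·0.81 + 8·0.81 + 81·0.25 + 115·0.25 = 161.05.
s²ₚ = 161.05 / 391 = 0.4118926... → 0.41189.

0.41189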